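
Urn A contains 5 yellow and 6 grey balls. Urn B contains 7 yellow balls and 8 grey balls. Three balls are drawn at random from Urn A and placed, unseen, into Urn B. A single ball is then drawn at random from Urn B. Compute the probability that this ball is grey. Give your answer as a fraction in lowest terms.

53/99

Condition on how many of the transferred balls are grey (from Urn A: 6 grey of 11; then Urn B has 18 total).
  0 grey: C(6,0)C(5,3)/C(11,3) = 2/33; then P = 8/18
  1 grey: C(6,1)C(5,2)/C(11,3) = 4/11; then P = 9/18
  2 grey: C(6,2)C(5,1)/C(11,3) = 5/11; then P = 10/18
  3 grey: C(6,3)C(5,0)/C(11,3) = 4/33; then P = 11/18
P(grey from Urn B) = 53/99 ≈ 0.5354.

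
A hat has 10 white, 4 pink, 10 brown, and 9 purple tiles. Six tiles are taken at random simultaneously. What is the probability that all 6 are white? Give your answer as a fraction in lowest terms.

15/79112

Unordered draws without replacement: count favorable combinations over C(33,6).
Favorable = C(10,6) · C(4,0) · C(10,0) · C(9,0) = 210; total = C(33,6) = 1107568.
P = 210/1107568 = 15/79112 ≈ 0.0002.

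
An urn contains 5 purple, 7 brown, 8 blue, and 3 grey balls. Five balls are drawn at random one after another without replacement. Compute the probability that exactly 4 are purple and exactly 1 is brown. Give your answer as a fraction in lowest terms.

5/4807

Unordered draws without replacement: count favorable combinations over C(23,5).
Favorable = C(5,4) · C(7,1) · C(8,0) · C(3,0) = 35; total = C(23,5) = 33649.
P = 35/33649 = 5/4807 ≈ 0.0010.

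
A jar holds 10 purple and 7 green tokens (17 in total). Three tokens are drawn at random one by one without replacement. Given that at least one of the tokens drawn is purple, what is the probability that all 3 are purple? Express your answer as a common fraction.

8/43

P(all 3 purple) = C(10,3)/C(17,3) = 3/17; P(at least one purple) = 1 − C(7,3)/C(17,3) = 129/136.
Since 'all 3 purple' ⊆ 'at least one purple', P(all 3 | at least one) = 3/17 / 129/136 = 8/43 ≈ 0.1860.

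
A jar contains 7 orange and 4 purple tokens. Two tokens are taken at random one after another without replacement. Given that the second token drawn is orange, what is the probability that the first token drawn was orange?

P(first=orange and the second token drawn is orange) = (7/11)·(6/10) = 21/55.
P(the second token drawn is orange) = Σ over first color = 21/55 + 14/55 = 7/11.
By Bayes, P(first=orange | the second token drawn is orange) = 21/55 / 7/11 = 3/5 ≈ 0.6000.

3/5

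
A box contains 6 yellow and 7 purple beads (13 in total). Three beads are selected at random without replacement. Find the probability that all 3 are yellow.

Unordered draws without replacement: count favorable combinations over C(13,3).
Favorable = C(6,3) · C(7,0) = 20; total = C(13,3) = 286.
P = 20/286 = 10/143 ≈ 0.0699.

10/143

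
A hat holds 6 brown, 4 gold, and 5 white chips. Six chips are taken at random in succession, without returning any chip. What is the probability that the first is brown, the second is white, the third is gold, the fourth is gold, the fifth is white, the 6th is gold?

4/5005

Multiply the conditional probability of each draw in order, without replacement, so each draw removes one from its color and from the total.
P = (6/15) · (5/14) · (4/13) · (3/12) · (4/11) · (2/10) = 4/5005 ≈ 0.0008.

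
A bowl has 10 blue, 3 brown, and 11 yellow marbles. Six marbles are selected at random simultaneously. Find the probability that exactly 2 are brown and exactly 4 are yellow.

Unordered draws without replacement: count favorable combinations over C(24,6).
Favorable = C(10,0) · C(3,2) · C(11,4) = 990; total = C(24,6) = 134596.
P = 990/134596 = 45/6118 ≈ 0.0074.

45/6118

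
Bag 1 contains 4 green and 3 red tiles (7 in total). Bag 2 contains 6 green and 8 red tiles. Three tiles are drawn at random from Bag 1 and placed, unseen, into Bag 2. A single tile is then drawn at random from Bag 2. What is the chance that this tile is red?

65/119

Condition on how many of the transferred tiles are red (from Bag 1: 3 red of 7; then Bag 2 has 17 total).
  0 red: C(3,0)C(4,3)/C(7,3) = 4/35; then P = 8/17
  1 red: C(3,1)C(4,2)/C(7,3) = 18/35; then P = 9/17
  2 red: C(3,2)C(4,1)/C(7,3) = 12/35; then P = 10/17
  3 red: C(3,3)C(4,0)/C(7,3) = 1/35; then P = 11/17
P(red from Bag 2) = 65/119 ≈ 0.5462.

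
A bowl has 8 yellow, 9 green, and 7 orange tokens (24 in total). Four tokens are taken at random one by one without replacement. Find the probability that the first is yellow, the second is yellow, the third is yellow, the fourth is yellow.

5/759

Multiply the conditional probability of each draw in order, without replacement, so each draw removes one from its color and from the total.
P = (8/24) · (7/23) · (6/22) · (5/21) = 5/759 ≈ 0.0066.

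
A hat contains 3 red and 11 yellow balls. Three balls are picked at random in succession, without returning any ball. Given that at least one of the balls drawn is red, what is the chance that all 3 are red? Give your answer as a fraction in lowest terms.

P(all 3 red) = C(3,3)/C(14,3) = 1/364; P(at least one red) = 1 − C(11,3)/C(14,3) = 199/364.
Since 'all 3 red' ⊆ 'at least one red', P(all 3 | at least one) = 1/364 / 199/364 = 1/199 ≈ 0.0050.

1/199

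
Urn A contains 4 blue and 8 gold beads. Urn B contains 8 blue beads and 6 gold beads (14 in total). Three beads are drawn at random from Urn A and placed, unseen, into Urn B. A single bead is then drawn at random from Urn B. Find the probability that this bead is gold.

8/17

Condition on how many of the transferred beads are gold (from Urn A: 8 gold of 12; then Urn B has 17 total).
  0 gold: C(8,0)C(4,3)/C(12,3) = 1/55; then P = 6/17
  1 gold: C(8,1)C(4,2)/C(12,3) = 12/55; then P = 7/17
  2 gold: C(8,2)C(4,1)/C(12,3) = 28/55; then P = 8/17
  3 gold: C(8,3)C(4,0)/C(12,3) = 14/55; then P = 9/17
P(gold from Urn B) = 8/17 ≈ 0.4706.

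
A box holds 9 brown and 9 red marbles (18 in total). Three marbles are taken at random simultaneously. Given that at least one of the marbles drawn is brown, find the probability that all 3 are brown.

7/61

P(all 3 brown) = C(9,3)/C(18,3) = 7/68; P(at least one brown) = 1 − C(9,3)/C(18,3) = 61/68.
Since 'all 3 brown' ⊆ 'at least one brown', P(all 3 | at least one) = 7/68 / 61/68 = 7/61 ≈ 0.1148.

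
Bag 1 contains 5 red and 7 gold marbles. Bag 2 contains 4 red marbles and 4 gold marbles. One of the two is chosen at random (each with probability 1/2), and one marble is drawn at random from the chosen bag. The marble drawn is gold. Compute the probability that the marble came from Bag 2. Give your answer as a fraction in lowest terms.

P(gold | Bag 1) = 7/12; P(gold | Bag 2) = 1/2.
P(gold) = 1/2·7/12 + 1/2·1/2 = 13/24.
By Bayes' rule, P(Bag 2 | gold) = 1/4 / 13/24 = 6/13 ≈ 0.4615.

6/13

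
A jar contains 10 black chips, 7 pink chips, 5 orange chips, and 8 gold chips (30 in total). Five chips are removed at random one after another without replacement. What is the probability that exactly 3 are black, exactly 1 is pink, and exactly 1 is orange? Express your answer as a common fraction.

Unordered draws without replacement: count favorable combinations over C(30,5).
Favorable = C(10,3) · C(7,1) · C(5,1) · C(8,0) = 4200; total = C(30,5) = 142506.
P = 4200/142506 = 100/3393 ≈ 0.0295.

100/3393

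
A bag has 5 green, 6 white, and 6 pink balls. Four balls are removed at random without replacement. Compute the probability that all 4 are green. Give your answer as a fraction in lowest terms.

1/476

Multiply the conditional probability of each draw in order, without replacement, so each draw removes one from its color and from the total.
P = (5/17) · (4/16) · (3/15) · (2/14) = 1/476 ≈ 0.0021.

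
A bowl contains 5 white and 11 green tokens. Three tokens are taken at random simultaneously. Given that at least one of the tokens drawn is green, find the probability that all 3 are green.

P(all 3 green) = C(11,3)/C(16,3) = 33/112; P(at least one green) = 1 − C(5,3)/C(16,3) = 55/56.
Since 'all 3 green' ⊆ 'at least one green', P(all 3 | at least one) = 33/112 / 55/56 = 3/10 ≈ 0.3000.

3/10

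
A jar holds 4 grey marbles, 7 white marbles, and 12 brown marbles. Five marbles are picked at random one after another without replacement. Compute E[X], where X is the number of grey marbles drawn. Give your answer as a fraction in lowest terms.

By linearity of expectation, E[X] = Σ P(draw i is grey); by symmetry each draw (even without replacement) has P(grey) = 4/23.
E[X] = 5 · 4/23 = 20/23 ≈ 0.8696.

20/23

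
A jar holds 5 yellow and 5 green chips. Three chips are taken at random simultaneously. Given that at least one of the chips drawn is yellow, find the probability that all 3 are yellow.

P(all 3 yellow) = C(5,3)/C(10,3) = 1/12; P(at least one yellow) = 1 − C(5,3)/C(10,3) = 11/12.
Since 'all 3 yellow' ⊆ 'at least one yellow', P(all 3 | at least one) = 1/12 / 11/12 = 1/11 ≈ 0.0909.

1/11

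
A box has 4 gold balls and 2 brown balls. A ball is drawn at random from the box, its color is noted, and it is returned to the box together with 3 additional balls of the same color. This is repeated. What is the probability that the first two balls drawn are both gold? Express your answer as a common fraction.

After a gold draw the box holds 7 gold out of 9.
P = (4/6)·(7/9) = 14/27 ≈ 0.5185.

14/27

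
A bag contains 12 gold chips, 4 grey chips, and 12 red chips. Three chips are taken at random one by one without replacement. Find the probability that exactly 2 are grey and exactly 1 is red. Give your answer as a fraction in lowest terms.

Unordered draws without replacement: count favorable combinations over C(28,3).
Favorable = C(12,0) · C(4,2) · C(12,1) = 72; total = C(28,3) = 3276.
P = 72/3276 = 2/91 ≈ 0.0220.

2/91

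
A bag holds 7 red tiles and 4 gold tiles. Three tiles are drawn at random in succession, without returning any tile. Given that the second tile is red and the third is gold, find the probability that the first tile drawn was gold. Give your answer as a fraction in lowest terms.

1/3

P(first=gold and the second tile is red and the third is gold) = (4/11)·(7/10)·(3/9) = 14/165.
P(E) = Σ over first color = 28/165 + 14/165 = 14/55.
By Bayes, P(first=gold | E) = 14/165 / 14/55 = 1/3 ≈ 0.3333.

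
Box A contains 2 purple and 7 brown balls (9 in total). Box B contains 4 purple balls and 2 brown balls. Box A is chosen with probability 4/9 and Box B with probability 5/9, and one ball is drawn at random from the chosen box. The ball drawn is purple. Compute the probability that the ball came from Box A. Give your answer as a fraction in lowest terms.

P(purple | Box A) = 2/9; P(purple | Box B) = 2/3.
P(purple) = 4/9·2/9 + 5/9·2/3 = 38/81.
By Bayes' rule, P(Box A | purple) = 8/81 / 38/81 = 4/19 ≈ 0.2105.

4/19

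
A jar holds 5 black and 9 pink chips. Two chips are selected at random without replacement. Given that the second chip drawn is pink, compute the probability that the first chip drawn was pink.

P(first=pink and the second chip drawn is pink) = (9/14)·(8/13) = 36/91.
P(the second chip drawn is pink) = Σ over first color = 45/182 + 36/91 = 9/14.
By Bayes, P(first=pink | the second chip drawn is pink) = 36/91 / 9/14 = 8/13 ≈ 0.6154.

8/13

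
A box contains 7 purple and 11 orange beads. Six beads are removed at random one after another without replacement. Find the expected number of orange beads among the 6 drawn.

11/3

By linearity of expectation, E[X] = Σ P(draw i is orange); by symmetry each draw (even without replacement) has P(orange) = 11/18.
E[X] = 6 · 11/18 = 11/3 ≈ 3.6667.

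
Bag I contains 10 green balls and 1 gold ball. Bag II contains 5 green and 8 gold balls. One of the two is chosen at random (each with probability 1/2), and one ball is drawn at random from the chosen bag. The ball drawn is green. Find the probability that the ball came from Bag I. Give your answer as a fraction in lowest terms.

26/37

P(green | Bag I) = 10/11; P(green | Bag II) = 5/13.
P(green) = 1/2·10/11 + 1/2·5/13 = 185/286.
By Bayes' rule, P(Bag I | green) = 5/11 / 185/286 = 26/37 ≈ 0.7027.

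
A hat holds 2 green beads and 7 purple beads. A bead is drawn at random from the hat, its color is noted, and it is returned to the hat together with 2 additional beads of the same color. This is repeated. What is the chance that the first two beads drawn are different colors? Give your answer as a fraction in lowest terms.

28/99

Either purple then green, or green then purple; after the first draw the total is 11.
P = (7/9)·(2/11) + (2/9)·(7/11) = 28/99 ≈ 0.2828.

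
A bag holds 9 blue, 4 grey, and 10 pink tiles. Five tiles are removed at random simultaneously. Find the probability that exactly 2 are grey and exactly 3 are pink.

720/33649

Unordered draws without replacement: count favorable combinations over C(23,5).
Favorable = C(9,0) · C(4,2) · C(10,3) = 720; total = C(23,5) = 33649.
P = 720/33649 = 720/33649 ≈ 0.0214.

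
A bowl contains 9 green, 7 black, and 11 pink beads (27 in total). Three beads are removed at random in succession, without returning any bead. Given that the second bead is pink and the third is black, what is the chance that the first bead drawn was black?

6/25

P(first=black and the second bead is pink and the third is black) = (7/27)·(11/26)·(6/25) = 77/2925.
P(E) = Σ over first color = 77/1950 + 77/2925 + 77/1755 = 77/702.
By Bayes, P(first=black | E) = 77/2925 / 77/702 = 6/25 ≈ 0.2400.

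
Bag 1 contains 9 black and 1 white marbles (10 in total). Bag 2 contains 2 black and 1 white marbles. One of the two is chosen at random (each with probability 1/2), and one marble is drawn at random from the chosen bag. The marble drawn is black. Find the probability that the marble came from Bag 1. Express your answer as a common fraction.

27/47

P(black | Bag 1) = 9/10; P(black | Bag 2) = 2/3.
P(black) = 1/2·9/10 + 1/2·2/3 = 47/60.
By Bayes' rule, P(Bag 1 | black) = 9/20 / 47/60 = 27/47 ≈ 0.5745.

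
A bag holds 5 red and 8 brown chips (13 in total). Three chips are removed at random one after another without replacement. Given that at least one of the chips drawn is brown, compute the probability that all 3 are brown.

14/69

P(all 3 brown) = C(8,3)/C(13,3) = 28/143; P(at least one brown) = 1 − C(5,3)/C(13,3) = 138/143.
Since 'all 3 brown' ⊆ 'at least one brown', P(all 3 | at least one) = 28/143 / 138/143 = 14/69 ≈ 0.2029.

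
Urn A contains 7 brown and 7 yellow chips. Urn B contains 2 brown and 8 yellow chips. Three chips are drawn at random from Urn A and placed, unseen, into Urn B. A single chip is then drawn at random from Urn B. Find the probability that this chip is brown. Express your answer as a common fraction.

7/26

Condition on how many of the transferred chips are brown (from Urn A: 7 brown of 14; then Urn B has 13 total).
  0 brown: C(7,0)C(7,3)/C(14,3) = 5/52; then P = 2/13
  1 brown: C(7,1)C(7,2)/C(14,3) = 21/52; then P = 3/13
  2 brown: C(7,2)C(7,1)/C(14,3) = 21/52; then P = 4/13
  3 brown: C(7,3)C(7,0)/C(14,3) = 5/52; then P = 5/13
P(brown from Urn B) = 7/26 ≈ 0.2692.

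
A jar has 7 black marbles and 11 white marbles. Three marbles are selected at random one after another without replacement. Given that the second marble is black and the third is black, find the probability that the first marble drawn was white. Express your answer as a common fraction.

P(first=white and the second marble is black and the third is black) = (11/18)·(7/17)·(6/16) = 77/816.
P(E) = Σ over first color = 35/816 + 77/816 = 7/51.
By Bayes, P(first=white | E) = 77/816 / 7/51 = 11/16 ≈ 0.6875.

11/16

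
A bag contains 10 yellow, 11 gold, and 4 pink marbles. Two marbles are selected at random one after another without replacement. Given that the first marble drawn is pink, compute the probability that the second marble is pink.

1/8

After removing 1 pink, the bag has 3 pink out of 24 remaining.
P(second is pink | given) = 3/24 = 1/8 ≈ 0.1250.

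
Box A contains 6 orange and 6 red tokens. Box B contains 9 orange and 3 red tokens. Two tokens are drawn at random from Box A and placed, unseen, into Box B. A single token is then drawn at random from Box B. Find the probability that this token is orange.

Condition on how many of the transferred tokens are orange (from Box A: 6 orange of 12; then Box B has 14 total).
  0 orange: C(6,0)C(6,2)/C(12,2) = 5/22; then P = 9/14
  1 orange: C(6,1)C(6,1)/C(12,2) = 6/11; then P = 10/14
  2 orange: C(6,2)C(6,0)/C(12,2) = 5/22; then P = 11/14
P(orange from Box B) = 5/7 ≈ 0.7143.

5/7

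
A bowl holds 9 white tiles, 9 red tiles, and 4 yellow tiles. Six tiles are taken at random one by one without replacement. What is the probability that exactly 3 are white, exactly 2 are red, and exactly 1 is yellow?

576/3553

Unordered draws without replacement: count favorable combinations over C(22,6).
Favorable = C(9,3) · C(9,2) · C(4,1) = 12096; total = C(22,6) = 74613.
P = 12096/74613 = 576/3553 ≈ 0.1621.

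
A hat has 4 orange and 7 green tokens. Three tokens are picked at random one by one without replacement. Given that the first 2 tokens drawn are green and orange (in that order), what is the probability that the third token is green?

After removing 1 orange, 1 green, the hat has 6 green out of 9 remaining.
P(third is green | given) = 6/9 = 2/3 ≈ 0.6667.

2/3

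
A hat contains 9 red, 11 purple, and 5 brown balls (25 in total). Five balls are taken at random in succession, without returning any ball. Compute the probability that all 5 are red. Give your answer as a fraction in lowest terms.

3/1265

Unordered draws without replacement: count favorable combinations over C(25,5).
Favorable = C(9,5) · C(11,0) · C(5,0) = 126; total = C(25,5) = 53130.
P = 126/53130 = 3/1265 ≈ 0.0024.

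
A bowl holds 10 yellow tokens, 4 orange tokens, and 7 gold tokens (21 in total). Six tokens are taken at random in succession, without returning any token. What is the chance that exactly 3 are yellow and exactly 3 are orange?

Unordered draws without replacement: count favorable combinations over C(21,6).
Favorable = C(10,3) · C(4,3) · C(7,0) = 480; total = C(21,6) = 54264.
P = 480/54264 = 20/2261 ≈ 0.0088.

20/2261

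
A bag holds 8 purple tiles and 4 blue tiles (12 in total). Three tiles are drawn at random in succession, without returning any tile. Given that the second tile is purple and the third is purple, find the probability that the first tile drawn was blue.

2/5

P(first=blue and the second tile is purple and the third is purple) = (4/12)·(8/11)·(7/10) = 28/165.
P(E) = Σ over first color = 14/55 + 28/165 = 14/33.
By Bayes, P(first=blue | E) = 28/165 / 14/33 = 2/5 ≈ 0.4000.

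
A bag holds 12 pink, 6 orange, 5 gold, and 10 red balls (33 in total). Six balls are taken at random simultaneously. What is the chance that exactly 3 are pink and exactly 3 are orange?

Unordered draws without replacement: count favorable combinations over C(33,6).
Favorable = C(12,3) · C(6,3) · C(5,0) · C(10,0) = 4400; total = C(33,6) = 1107568.
P = 4400/1107568 = 25/6293 ≈ 0.0040.

25/6293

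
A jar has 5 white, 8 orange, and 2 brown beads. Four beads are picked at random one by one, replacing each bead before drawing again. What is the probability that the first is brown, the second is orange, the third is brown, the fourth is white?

Multiply the conditional probability of each draw in order, with replacement (the composition resets each draw).
P = (2/15) · (8/15) · (2/15) · (5/15) = 32/10125 ≈ 0.0032.

32/10125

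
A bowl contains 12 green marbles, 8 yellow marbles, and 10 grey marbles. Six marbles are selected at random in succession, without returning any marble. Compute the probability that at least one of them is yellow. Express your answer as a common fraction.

24722/28275

Use the complement: P(at least one yellow) = 1 − P(no yellow).
P(none) = C(22,6)/C(30,6) = 74613/593775.
So P = 1 − 74613/593775 = 24722/28275 ≈ 0.8743.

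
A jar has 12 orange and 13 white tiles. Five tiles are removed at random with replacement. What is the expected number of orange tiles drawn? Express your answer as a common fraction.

12/5

By linearity of expectation, E[X] = Σ P(draw i is orange); each independent draw has P(orange) = 12/25.
E[X] = 5 · 12/25 = 12/5 ≈ 2.4000.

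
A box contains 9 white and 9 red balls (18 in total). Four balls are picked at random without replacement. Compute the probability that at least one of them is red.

163/170

Use the complement: P(at least one red) = 1 − P(no red).
P(none) = C(9,4)/C(18,4) = 126/3060.
So P = 1 − 126/3060 = 163/170 ≈ 0.9588.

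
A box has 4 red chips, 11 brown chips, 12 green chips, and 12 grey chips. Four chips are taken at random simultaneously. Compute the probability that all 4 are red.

Unordered draws without replacement: count favorable combinations over C(39,4).
Favorable = C(4,4) · C(11,0) · C(12,0) · C(12,0) = 1; total = C(39,4) = 82251.
P = 1/82251 = 1/82251 ≈ 0.0000.

1/82251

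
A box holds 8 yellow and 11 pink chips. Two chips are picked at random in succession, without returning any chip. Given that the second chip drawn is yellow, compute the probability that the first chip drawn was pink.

11/18

P(first=pink and the second chip drawn is yellow) = (11/19)·(8/18) = 44/171.
P(the second chip drawn is yellow) = Σ over first color = 28/171 + 44/171 = 8/19.
By Bayes, P(first=pink | the second chip drawn is yellow) = 44/171 / 8/19 = 11/18 ≈ 0.6111.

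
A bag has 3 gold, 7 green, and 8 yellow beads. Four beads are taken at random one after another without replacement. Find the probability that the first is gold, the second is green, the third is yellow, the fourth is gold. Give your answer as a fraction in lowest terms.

7/1530

Multiply the conditional probability of each draw in order, without replacement, so each draw removes one from its color and from the total.
P = (3/18) · (7/17) · (8/16) · (2/15) = 7/1530 ≈ 0.0046.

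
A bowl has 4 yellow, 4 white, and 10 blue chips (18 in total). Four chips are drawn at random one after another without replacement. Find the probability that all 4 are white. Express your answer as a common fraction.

Multiply the conditional probability of each draw in order, without replacement, so each draw removes one from its color and from the total.
P = (4/18) · (3/17) · (2/16) · (1/15) = 1/3060 ≈ 0.0003.

1/3060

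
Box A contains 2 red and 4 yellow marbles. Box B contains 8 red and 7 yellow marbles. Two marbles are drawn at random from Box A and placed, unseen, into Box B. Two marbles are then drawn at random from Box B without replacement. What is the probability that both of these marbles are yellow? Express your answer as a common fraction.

461/2040

Condition on how many of the transferred marbles are yellow (from Box A: 4 yellow of 6; then Box B has 17 total).
  0 yellow: C(4,0)C(2,2)/C(6,2) = 1/15; then P = C(7,2)/C(17,2) = 21/136
  1 yellow: C(4,1)C(2,1)/C(6,2) = 8/15; then P = C(8,2)/C(17,2) = 7/34
  2 yellow: C(4,2)C(2,0)/C(6,2) = 2/5; then P = C(9,2)/C(17,2) = 9/34
P(both yellow) = 461/2040 ≈ 0.2260.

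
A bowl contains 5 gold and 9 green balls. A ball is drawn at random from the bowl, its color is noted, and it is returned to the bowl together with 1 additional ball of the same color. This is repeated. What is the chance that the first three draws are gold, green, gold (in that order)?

Track the composition after each reinforcement of +1.
P = (5/14) · (9/15) · (6/16) = 9/112 ≈ 0.0804.

9/112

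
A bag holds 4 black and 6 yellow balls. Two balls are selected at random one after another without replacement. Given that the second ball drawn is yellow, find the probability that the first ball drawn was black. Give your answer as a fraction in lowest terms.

P(first=black and the second ball drawn is yellow) = (4/10)·(6/9) = 4/15.
P(the second ball drawn is yellow) = Σ over first color = 4/15 + 1/3 = 3/5.
By Bayes, P(first=black | the second ball drawn is yellow) = 4/15 / 3/5 = 4/9 ≈ 0.4444.

4/9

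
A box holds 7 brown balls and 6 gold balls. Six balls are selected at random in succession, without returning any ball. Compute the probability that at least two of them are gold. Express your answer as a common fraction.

Sum the hypergeometric tail for j = 2,…,6 gold balls.
Favorable = C(6,2)·C(7,4) + C(6,3)·C(7,3) + C(6,4)·C(7,2) + C(6,5)·C(7,1) + C(6,6)·C(7,0) = 1583; total = C(13,6) = 1716.
P = 1583/1716 = 1583/1716 ≈ 0.9225.

1583/1716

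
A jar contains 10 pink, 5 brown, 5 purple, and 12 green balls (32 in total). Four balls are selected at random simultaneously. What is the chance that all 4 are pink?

Unordered draws without replacement: count favorable combinations over C(32,4).
Favorable = C(10,4) · C(5,0) · C(5,0) · C(12,0) = 210; total = C(32,4) = 35960.
P = 210/35960 = 21/3596 ≈ 0.0058.

21/3596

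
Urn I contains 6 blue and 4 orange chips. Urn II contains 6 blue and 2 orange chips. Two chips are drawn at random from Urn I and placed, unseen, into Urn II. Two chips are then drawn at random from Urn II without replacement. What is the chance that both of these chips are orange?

41/675

Condition on how many of the transferred chips are orange (from Urn I: 4 orange of 10; then Urn II has 10 total).
  0 orange: C(4,0)C(6,2)/C(10,2) = 1/3; then P = C(2,2)/C(10,2) = 1/45
  1 orange: C(4,1)C(6,1)/C(10,2) = 8/15; then P = C(3,2)/C(10,2) = 1/15
  2 orange: C(4,2)C(6,0)/C(10,2) = 2/15; then P = C(4,2)/C(10,2) = 2/15
P(both orange) = 41/675 ≈ 0.0607.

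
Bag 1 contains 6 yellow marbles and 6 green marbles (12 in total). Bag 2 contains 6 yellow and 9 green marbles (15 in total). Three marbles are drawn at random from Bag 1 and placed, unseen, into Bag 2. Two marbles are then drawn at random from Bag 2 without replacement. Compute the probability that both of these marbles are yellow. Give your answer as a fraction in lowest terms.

181/1122

Condition on how many of the transferred marbles are yellow (from Bag 1: 6 yellow of 12; then Bag 2 has 18 total).
  0 yellow: C(6,0)C(6,3)/C(12,3) = 1/11; then P = C(6,2)/C(18,2) = 5/51
  1 yellow: C(6,1)C(6,2)/C(12,3) = 9/22; then P = C(7,2)/C(18,2) = 7/51
  2 yellow: C(6,2)C(6,1)/C(12,3) = 9/22; then P = C(8,2)/C(18,2) = 28/153
  3 yellow: C(6,3)C(6,0)/C(12,3) = 1/11; then P = C(9,2)/C(18,2) = 4/17
P(both yellow) = 181/1122 ≈ 0.1613.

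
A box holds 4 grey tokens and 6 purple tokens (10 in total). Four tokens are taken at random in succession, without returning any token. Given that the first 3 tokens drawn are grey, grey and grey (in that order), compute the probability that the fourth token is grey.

After removing 3 grey, the box has 1 grey out of 7 remaining.
P(fourth is grey | given) = 1/7 ≈ 0.1429.

1/7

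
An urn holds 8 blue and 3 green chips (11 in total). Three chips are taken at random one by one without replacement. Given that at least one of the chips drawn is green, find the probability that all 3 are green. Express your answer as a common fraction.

1/109

P(all 3 green) = C(3,3)/C(11,3) = 1/165; P(at least one green) = 1 − C(8,3)/C(11,3) = 109/165.
Since 'all 3 green' ⊆ 'at least one green', P(all 3 | at least one) = 1/165 / 109/165 = 1/109 ≈ 0.0092.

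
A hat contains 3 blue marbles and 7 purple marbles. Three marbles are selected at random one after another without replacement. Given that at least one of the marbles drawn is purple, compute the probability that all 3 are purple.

5/17

P(all 3 purple) = C(7,3)/C(10,3) = 7/24; P(at least one purple) = 1 − C(3,3)/C(10,3) = 119/120.
Since 'all 3 purple' ⊆ 'at least one purple', P(all 3 | at least one) = 7/24 / 119/120 = 5/17 ≈ 0.2941.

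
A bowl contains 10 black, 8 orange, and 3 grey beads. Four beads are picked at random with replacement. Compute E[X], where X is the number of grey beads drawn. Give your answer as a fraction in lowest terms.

By linearity of expectation, E[X] = Σ P(draw i is grey); each independent draw has P(grey) = 3/21.
E[X] = 4 · 3/21 = 4/7 ≈ 0.5714.

4/7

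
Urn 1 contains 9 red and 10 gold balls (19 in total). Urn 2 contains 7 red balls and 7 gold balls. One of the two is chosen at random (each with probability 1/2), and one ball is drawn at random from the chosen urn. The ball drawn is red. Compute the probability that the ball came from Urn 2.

P(red | Urn 1) = 9/19; P(red | Urn 2) = 1/2.
P(red) = 1/2·9/19 + 1/2·1/2 = 37/76.
By Bayes' rule, P(Urn 2 | red) = 1/4 / 37/76 = 19/37 ≈ 0.5135.

19/37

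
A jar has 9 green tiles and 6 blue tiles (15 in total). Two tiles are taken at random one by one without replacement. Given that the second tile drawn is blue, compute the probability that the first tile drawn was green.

9/14

P(first=green and the second tile drawn is blue) = (9/15)·(6/14) = 9/35.
P(the second tile drawn is blue) = Σ over first color = 9/35 + 1/7 = 2/5.
By Bayes, P(first=green | the second tile drawn is blue) = 9/35 / 2/5 = 9/14 ≈ 0.6429.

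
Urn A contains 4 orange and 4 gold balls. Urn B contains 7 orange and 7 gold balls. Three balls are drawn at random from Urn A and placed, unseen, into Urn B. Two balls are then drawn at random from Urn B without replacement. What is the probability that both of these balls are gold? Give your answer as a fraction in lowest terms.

225/952

Condition on how many of the transferred balls are gold (from Urn A: 4 gold of 8; then Urn B has 17 total).
  0 gold: C(4,0)C(4,3)/C(8,3) = 1/14; then P = C(7,2)/C(17,2) = 21/136
  1 gold: C(4,1)C(4,2)/C(8,3) = 3/7; then P = C(8,2)/C(17,2) = 7/34
  2 gold: C(4,2)C(4,1)/C(8,3) = 3/7; then P = C(9,2)/C(17,2) = 9/34
  3 gold: C(4,3)C(4,0)/C(8,3) = 1/14; then P = C(10,2)/C(17,2) = 45/136
P(both gold) = 225/952 ≈ 0.2363.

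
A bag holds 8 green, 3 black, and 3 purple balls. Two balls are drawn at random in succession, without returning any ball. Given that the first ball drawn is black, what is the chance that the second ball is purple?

After removing 1 black, the bag has 3 purple out of 13 remaining.
P(second is purple | given) = 3/13 ≈ 0.2308.

3/13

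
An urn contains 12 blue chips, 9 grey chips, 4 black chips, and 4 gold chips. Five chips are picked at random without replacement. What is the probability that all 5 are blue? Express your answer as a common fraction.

Unordered draws without replacement: count favorable combinations over C(29,5).
Favorable = C(12,5) · C(9,0) · C(4,0) · C(4,0) = 792; total = C(29,5) = 118755.
P = 792/118755 = 88/13195 ≈ 0.0067.

88/13195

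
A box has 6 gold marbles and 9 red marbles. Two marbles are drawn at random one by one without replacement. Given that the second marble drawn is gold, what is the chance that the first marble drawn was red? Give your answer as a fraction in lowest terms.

9/14

P(first=red and the second marble drawn is gold) = (9/15)·(6/14) = 9/35.
P(the second marble drawn is gold) = Σ over first color = 1/7 + 9/35 = 2/5.
By Bayes, P(first=red | the second marble drawn is gold) = 9/35 / 2/5 = 9/14 ≈ 0.6429.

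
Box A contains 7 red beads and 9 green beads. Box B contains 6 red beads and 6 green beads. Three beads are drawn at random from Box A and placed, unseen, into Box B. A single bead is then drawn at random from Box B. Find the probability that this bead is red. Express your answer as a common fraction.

39/80

Condition on how many of the transferred beads are red (from Box A: 7 red of 16; then Box B has 15 total).
  0 red: C(7,0)C(9,3)/C(16,3) = 3/20; then P = 6/15
  1 red: C(7,1)C(9,2)/C(16,3) = 9/20; then P = 7/15
  2 red: C(7,2)C(9,1)/C(16,3) = 27/80; then P = 8/15
  3 red: C(7,3)C(9,0)/C(16,3) = 1/16; then P = 9/15
P(red from Box B) = 39/80 ≈ 0.4875.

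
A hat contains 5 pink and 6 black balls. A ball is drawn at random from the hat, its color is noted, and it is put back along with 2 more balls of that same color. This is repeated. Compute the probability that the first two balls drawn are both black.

After a black draw the hat holds 8 black out of 13.
P = (6/11)·(8/13) = 48/143 ≈ 0.3357.

48/143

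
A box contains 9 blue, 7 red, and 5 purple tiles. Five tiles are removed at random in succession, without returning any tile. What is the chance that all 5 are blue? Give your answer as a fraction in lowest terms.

2/323

Unordered draws without replacement: count favorable combinations over C(21,5).
Favorable = C(9,5) · C(7,0) · C(5,0) = 126; total = C(21,5) = 20349.
P = 126/20349 = 2/323 ≈ 0.0062.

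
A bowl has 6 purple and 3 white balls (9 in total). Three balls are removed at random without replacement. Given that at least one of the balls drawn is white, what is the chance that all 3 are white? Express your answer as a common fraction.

P(all 3 white) = C(3,3)/C(9,3) = 1/84; P(at least one white) = 1 − C(6,3)/C(9,3) = 16/21.
Since 'all 3 white' ⊆ 'at least one white', P(all 3 | at least one) = 1/84 / 16/21 = 1/64 ≈ 0.0156.

1/64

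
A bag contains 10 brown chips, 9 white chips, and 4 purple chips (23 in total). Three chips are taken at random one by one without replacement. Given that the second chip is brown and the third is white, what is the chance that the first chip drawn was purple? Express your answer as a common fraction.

4/21

P(first=purple and the second chip is brown and the third is white) = (4/23)·(10/22)·(9/21) = 60/1771.
P(E) = Σ over first color = 135/1771 + 120/1771 + 60/1771 = 45/253.
By Bayes, P(first=purple | E) = 60/1771 / 45/253 = 4/21 ≈ 0.1905.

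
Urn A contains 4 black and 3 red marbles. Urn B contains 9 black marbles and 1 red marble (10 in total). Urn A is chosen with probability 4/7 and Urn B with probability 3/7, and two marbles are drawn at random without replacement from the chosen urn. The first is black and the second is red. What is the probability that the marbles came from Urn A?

80/101

P(E | Urn A) = 2/7; P(E | Urn B) = 1/10.
P(E) = 4/7·2/7 + 3/7·1/10 = 101/490.
By Bayes' rule, P(Urn A | E) = 8/49 / 101/490 = 80/101 ≈ 0.7921.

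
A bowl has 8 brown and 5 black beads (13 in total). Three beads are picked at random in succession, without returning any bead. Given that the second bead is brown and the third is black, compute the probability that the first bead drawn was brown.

7/11

P(first=brown and the second bead is brown and the third is black) = (8/13)·(7/12)·(5/11) = 70/429.
P(E) = Σ over first color = 70/429 + 40/429 = 10/39.
By Bayes, P(first=brown | E) = 70/429 / 10/39 = 7/11 ≈ 0.6364.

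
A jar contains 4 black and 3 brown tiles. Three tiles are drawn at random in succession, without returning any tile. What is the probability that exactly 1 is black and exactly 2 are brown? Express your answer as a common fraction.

Unordered draws without replacement: count favorable combinations over C(7,3).
Favorable = C(4,1) · C(3,2) = 12; total = C(7,3) = 35.
P = 12/35 = 12/35 ≈ 0.3429.

12/35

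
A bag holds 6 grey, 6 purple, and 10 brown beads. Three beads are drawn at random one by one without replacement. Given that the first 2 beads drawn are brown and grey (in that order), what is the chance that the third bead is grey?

1/4

After removing 1 grey, 1 brown, the bag has 5 grey out of 20 remaining.
P(third is grey | given) = 5/20 = 1/4 ≈ 0.2500.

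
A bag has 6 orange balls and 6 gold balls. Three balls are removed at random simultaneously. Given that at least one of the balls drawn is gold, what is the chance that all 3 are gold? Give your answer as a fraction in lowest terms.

P(all 3 gold) = C(6,3)/C(12,3) = 1/11; P(at least one gold) = 1 − C(6,3)/C(12,3) = 10/11.
Since 'all 3 gold' ⊆ 'at least one gold', P(all 3 | at least one) = 1/11 / 10/11 = 1/10 ≈ 0.1000.

1/10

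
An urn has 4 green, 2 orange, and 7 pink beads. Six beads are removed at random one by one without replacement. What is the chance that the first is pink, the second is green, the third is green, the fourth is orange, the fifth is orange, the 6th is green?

7/25740

Multiply the conditional probability of each draw in order, without replacement, so each draw removes one from its color and from the total.
P = (7/13) · (4/12) · (3/11) · (2/10) · (1/9) · (2/8) = 7/25740 ≈ 0.0003.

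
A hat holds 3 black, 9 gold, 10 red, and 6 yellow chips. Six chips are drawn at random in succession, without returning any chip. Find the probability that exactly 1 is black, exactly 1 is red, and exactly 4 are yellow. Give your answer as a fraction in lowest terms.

5/4186

Unordered draws without replacement: count favorable combinations over C(28,6).
Favorable = C(3,1) · C(9,0) · C(10,1) · C(6,4) = 450; total = C(28,6) = 376740.
P = 450/376740 = 5/4186 ≈ 0.0012.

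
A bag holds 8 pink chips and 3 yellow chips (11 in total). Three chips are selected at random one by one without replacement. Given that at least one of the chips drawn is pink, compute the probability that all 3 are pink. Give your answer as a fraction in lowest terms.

14/41

P(all 3 pink) = C(8,3)/C(11,3) = 56/165; P(at least one pink) = 1 − C(3,3)/C(11,3) = 164/165.
Since 'all 3 pink' ⊆ 'at least one pink', P(all 3 | at least one) = 56/165 / 164/165 = 14/41 ≈ 0.3415.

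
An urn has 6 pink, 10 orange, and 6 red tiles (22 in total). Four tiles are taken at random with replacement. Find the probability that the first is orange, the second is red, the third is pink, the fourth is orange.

Multiply the conditional probability of each draw in order, with replacement (the composition resets each draw).
P = (10/22) · (6/22) · (6/22) · (10/22) = 225/14641 ≈ 0.0154.

225/14641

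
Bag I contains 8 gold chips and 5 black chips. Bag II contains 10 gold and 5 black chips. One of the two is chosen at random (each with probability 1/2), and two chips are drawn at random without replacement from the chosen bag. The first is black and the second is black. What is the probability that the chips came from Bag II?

26/61

P(E | Bag I) = 5/39; P(E | Bag II) = 2/21.
P(E) = 1/2·5/39 + 1/2·2/21 = 61/546.
By Bayes' rule, P(Bag II | E) = 1/21 / 61/546 = 26/61 ≈ 0.4262.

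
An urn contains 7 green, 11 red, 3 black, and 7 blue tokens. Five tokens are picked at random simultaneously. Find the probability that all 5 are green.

Unordered draws without replacement: count favorable combinations over C(28,5).
Favorable = C(7,5) · C(11,0) · C(3,0) · C(7,0) = 21; total = C(28,5) = 98280.
P = 21/98280 = 1/4680 ≈ 0.0002.

1/4680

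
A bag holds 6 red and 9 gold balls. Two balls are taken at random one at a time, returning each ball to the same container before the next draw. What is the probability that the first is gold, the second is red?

6/25

Multiply the conditional probability of each draw in order, with replacement (the composition resets each draw).
P = (9/15) · (6/15) = 6/25 ≈ 0.2400.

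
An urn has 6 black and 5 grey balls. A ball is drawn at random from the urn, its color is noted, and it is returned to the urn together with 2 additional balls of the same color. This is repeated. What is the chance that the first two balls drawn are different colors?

60/143

Either grey then black, or black then grey; after the first draw the total is 13.
P = (5/11)·(6/13) + (6/11)·(5/13) = 60/143 ≈ 0.4196.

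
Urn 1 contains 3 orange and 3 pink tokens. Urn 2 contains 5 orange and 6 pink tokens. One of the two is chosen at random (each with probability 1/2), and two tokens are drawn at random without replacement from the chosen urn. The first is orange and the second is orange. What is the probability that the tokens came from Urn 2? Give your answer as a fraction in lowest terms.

10/21

P(E | Urn 1) = 1/5; P(E | Urn 2) = 2/11.
P(E) = 1/2·1/5 + 1/2·2/11 = 21/110.
By Bayes' rule, P(Urn 2 | E) = 1/11 / 21/110 = 10/21 ≈ 0.4762.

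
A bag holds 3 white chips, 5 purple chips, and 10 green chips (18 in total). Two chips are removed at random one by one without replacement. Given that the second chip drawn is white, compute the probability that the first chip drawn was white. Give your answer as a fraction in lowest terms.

P(first=white and the second chip drawn is white) = (3/18)·(2/17) = 1/51.
P(the second chip drawn is white) = Σ over first color = 1/51 + 5/102 + 5/51 = 1/6.
By Bayes, P(first=white | the second chip drawn is white) = 1/51 / 1/6 = 2/17 ≈ 0.1176.

2/17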